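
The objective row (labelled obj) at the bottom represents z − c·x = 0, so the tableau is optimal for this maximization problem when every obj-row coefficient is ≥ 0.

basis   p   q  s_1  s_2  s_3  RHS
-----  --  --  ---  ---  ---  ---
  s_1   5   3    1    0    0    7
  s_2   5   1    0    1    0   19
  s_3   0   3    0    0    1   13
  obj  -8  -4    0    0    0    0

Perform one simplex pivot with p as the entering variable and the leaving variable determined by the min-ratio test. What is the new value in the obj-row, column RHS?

Ratio test on column p — row 1: 7/5 = 7/5; row 2: 19/5 = 19/5; row 3: entry 0 ≤ 0. Minimum is 7/5 at row 1 (s_1 leaves); pivot element 5.
Divide row 1 by 5; eliminate column p from the other rows.
obj-row update in column RHS: 0 − (-8)·(7/5) = 56/5.

56/5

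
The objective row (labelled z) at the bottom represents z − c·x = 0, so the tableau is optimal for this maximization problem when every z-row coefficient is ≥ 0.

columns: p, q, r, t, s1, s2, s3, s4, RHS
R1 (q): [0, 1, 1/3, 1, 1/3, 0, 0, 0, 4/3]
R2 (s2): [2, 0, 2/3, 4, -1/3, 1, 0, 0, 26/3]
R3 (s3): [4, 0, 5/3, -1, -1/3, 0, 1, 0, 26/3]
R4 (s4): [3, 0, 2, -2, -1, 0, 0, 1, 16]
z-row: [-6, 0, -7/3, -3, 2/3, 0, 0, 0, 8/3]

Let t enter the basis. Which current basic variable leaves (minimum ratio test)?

Column t entries and ratios — q: (4/3)/1 = 4/3; s2: (26/3)/4 = 13/6; s3: -1 ≤ 0, skip; s4: -2 ≤ 0, skip.
Smallest ratio is 4/3 in the row of q, so q leaves.

q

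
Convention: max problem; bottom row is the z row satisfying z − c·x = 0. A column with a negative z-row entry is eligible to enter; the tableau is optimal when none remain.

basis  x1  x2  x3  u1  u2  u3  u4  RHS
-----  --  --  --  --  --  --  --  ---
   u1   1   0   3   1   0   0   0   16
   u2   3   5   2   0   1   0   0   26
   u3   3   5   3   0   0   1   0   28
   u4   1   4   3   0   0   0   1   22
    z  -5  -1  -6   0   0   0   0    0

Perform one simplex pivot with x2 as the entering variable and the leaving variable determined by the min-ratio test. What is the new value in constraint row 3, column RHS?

Ratio test on column x2 — row 1: entry 0 ≤ 0; row 2: 26/5 = 26/5; row 3: 28/5 = 28/5; row 4: 22/4 = 11/2. Minimum is 26/5 at row 2 (u2 leaves); pivot element 5.
Divide row 2 by 5; eliminate column x2 from the other rows.
Row 3 update in column RHS: 28 − 5·(26/5) = 2.

2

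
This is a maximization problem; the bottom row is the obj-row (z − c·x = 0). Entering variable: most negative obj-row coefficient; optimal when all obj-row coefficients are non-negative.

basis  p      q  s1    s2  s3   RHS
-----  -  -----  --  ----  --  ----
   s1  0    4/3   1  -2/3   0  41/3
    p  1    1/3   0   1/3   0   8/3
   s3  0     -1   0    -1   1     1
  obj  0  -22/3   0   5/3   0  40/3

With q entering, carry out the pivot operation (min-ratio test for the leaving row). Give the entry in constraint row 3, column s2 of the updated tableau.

0

Ratio test on column q — row 1: (41/3)/(4/3) = 41/4; row 2: (8/3)/(1/3) = 8; row 3: entry -1 ≤ 0. Minimum is 8 at row 2 (p leaves); pivot element 1/3.
Divide row 2 by 1/3; eliminate column q from the other rows.
Row 3 update in column s2: -1 − (-1)·1 = 0.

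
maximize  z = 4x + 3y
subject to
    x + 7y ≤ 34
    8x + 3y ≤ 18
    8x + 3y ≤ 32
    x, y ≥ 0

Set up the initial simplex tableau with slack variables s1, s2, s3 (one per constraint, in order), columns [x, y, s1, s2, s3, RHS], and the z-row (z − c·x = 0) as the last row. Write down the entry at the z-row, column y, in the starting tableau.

-3

The z-row carries the negated objective coefficients: the y entry is -3.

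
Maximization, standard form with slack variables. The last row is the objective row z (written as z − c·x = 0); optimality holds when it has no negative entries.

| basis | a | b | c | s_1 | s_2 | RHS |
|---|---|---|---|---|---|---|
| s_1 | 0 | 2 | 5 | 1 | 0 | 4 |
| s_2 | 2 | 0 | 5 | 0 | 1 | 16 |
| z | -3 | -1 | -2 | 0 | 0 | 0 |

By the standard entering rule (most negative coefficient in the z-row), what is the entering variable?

Negative z-row entries: a: -3, b: -1, c: -2.
The most negative is -3 in column a, so a enters.

a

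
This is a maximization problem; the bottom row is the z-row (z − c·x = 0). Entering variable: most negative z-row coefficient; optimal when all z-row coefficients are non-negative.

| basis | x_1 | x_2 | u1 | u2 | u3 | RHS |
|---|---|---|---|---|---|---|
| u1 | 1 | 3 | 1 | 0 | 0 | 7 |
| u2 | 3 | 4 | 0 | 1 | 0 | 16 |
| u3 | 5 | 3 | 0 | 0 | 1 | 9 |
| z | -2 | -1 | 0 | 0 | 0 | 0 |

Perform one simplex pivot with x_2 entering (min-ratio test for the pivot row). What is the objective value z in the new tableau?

7/3

Ratio test on column x_2 — row 1: 7/3 = 7/3; row 2: 16/4 = 4; row 3: 9/3 = 3. Minimum is 7/3 at row 1 (u1 leaves); pivot element 3.
Pivot on row 1; the z-row RHS becomes 0 − (-1)·(7/3) = 7/3.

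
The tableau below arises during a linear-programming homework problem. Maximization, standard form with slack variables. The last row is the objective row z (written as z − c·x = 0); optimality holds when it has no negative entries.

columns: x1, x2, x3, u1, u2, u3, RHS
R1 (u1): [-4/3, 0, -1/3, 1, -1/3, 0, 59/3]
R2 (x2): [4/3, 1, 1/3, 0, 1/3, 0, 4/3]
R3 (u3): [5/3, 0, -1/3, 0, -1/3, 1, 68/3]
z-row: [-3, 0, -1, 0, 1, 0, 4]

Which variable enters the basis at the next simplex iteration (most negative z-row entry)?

Negative z-row entries: x1: -3, x3: -1.
The most negative is -3 in column x1, so x1 enters.

x1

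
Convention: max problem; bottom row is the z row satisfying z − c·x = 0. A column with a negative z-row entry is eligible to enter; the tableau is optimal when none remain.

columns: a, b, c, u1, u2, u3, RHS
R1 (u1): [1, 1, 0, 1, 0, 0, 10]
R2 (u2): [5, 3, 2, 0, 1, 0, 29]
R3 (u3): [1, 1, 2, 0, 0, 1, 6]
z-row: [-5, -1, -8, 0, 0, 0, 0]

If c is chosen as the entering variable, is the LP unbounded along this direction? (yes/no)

no

Column c has positive entries in row(s) 2, 3, so the ratio test bounds it — not unbounded.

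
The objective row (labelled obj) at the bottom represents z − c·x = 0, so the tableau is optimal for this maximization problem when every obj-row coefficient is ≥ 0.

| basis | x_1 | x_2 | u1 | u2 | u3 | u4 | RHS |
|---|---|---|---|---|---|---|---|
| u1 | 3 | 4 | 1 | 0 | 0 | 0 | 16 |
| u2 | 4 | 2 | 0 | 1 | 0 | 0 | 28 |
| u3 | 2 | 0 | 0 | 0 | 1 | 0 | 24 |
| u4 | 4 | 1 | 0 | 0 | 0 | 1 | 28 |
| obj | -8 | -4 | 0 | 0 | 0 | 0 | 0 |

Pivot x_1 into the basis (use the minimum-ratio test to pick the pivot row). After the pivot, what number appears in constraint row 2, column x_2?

Ratio test on column x_1 — row 1: 16/3 = 16/3; row 2: 28/4 = 7; row 3: 24/2 = 12; row 4: 28/4 = 7. Minimum is 16/3 at row 1 (u1 leaves); pivot element 3.
Divide row 1 by 3; eliminate column x_1 from the other rows.
Row 2 update in column x_2: 2 − 4·(4/3) = -10/3.

-10/3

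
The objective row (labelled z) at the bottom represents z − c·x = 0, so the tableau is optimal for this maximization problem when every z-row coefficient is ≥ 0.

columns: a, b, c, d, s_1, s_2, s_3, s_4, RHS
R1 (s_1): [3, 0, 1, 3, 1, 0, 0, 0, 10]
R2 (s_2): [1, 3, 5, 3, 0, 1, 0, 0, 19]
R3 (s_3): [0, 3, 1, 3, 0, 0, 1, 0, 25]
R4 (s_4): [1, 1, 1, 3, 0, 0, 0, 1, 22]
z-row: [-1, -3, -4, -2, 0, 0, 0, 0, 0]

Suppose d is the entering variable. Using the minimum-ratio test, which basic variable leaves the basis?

Column d entries and ratios — s_1: 10/3 = 10/3; s_2: 19/3 = 19/3; s_3: 25/3 = 25/3; s_4: 22/3 = 22/3.
Smallest ratio is 10/3 in the row of s_1, so s_1 leaves.

s_1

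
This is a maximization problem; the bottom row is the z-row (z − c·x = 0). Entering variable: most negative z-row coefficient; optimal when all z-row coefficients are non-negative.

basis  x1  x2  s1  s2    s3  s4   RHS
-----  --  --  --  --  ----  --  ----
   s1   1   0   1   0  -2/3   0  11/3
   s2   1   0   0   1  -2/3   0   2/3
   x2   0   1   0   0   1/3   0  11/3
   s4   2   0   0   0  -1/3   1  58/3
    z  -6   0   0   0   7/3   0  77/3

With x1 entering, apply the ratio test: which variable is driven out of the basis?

s2

Column x1 entries and ratios — s1: (11/3)/1 = 11/3; s2: (2/3)/1 = 2/3; x2: 0 ≤ 0, skip; s4: (58/3)/2 = 29/3.
Smallest ratio is 2/3 in the row of s2, so s2 leaves.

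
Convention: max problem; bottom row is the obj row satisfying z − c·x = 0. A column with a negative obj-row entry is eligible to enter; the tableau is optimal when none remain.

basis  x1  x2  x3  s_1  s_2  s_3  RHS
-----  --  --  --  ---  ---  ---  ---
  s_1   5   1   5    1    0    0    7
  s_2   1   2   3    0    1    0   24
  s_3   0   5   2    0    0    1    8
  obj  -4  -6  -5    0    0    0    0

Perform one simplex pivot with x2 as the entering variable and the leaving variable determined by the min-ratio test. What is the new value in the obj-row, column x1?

Ratio test on column x2 — row 1: 7/1 = 7; row 2: 24/2 = 12; row 3: 8/5 = 8/5. Minimum is 8/5 at row 3 (s_3 leaves); pivot element 5.
Divide row 3 by 5; eliminate column x2 from the other rows.
obj-row update in column x1: -4 − (-6)·0 = -4.

-4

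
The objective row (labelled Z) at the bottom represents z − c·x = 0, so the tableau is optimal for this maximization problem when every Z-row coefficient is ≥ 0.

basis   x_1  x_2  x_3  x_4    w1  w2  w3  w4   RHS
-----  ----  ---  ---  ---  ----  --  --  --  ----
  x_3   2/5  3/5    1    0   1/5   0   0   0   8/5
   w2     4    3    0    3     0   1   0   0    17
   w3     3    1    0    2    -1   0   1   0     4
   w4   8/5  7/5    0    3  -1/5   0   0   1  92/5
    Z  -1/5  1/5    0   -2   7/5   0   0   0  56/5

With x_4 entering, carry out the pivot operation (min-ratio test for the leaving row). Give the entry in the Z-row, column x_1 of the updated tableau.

Ratio test on column x_4 — row 1: entry 0 ≤ 0; row 2: 17/3 = 17/3; row 3: 4/2 = 2; row 4: (92/5)/3 = 92/15. Minimum is 2 at row 3 (w3 leaves); pivot element 2.
Divide row 3 by 2; eliminate column x_4 from the other rows.
Z-row update in column x_1: -1/5 − (-2)·(3/2) = 14/5.

14/5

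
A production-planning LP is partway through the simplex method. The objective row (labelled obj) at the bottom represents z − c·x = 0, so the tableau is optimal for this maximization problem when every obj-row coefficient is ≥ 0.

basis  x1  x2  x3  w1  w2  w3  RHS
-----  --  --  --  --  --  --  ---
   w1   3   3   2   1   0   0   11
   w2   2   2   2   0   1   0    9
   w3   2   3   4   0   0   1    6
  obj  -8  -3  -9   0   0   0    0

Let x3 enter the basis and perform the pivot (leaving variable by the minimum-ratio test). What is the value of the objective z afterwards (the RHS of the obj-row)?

27/2

Ratio test on column x3 — row 1: 11/2 = 11/2; row 2: 9/2 = 9/2; row 3: 6/4 = 3/2. Minimum is 3/2 at row 3 (w3 leaves); pivot element 4.
Pivot on row 3; the obj-row RHS becomes 0 − (-9)·(3/2) = 27/2.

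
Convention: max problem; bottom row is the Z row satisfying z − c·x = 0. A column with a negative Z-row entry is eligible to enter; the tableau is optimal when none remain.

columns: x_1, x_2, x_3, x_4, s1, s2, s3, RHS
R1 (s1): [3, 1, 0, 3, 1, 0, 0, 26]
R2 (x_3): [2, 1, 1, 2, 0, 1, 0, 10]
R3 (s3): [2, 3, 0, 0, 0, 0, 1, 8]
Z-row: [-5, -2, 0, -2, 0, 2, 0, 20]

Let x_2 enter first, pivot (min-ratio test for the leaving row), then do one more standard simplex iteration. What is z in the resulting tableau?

40

Ratio test on column x_2 — row 1: 26/1 = 26; row 2: 10/1 = 10; row 3: 8/3 = 8/3. Minimum is 8/3 at row 3 (s3 leaves); pivot element 3.
Pivot on row 3; the Z-row RHS becomes 20 − (-2)·(8/3) = 76/3.
Next entering variable (most negative Z-row entry -11/3): x_1.
Ratio test on column x_1 — row 1: (70/3)/(7/3) = 10; row 2: (22/3)/(4/3) = 11/2; row 3: (8/3)/(2/3) = 4. Minimum is 4 at row 3 (x_2 leaves); pivot element 2/3.
After the second pivot the Z-row RHS is 76/3 − (-11/3)·4 = 40.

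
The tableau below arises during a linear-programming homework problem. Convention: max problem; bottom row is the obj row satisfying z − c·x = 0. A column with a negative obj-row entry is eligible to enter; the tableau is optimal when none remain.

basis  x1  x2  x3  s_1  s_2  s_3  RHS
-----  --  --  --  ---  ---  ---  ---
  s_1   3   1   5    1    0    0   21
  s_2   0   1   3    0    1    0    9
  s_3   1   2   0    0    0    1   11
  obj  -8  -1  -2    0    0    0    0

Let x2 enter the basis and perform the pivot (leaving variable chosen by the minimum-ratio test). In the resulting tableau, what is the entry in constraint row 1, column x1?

5/2

Ratio test on column x2 — row 1: 21/1 = 21; row 2: 9/1 = 9; row 3: 11/2 = 11/2. Minimum is 11/2 at row 3 (s_3 leaves); pivot element 2.
Divide row 3 by 2; eliminate column x2 from the other rows.
Row 1 update in column x1: 3 − 1·(1/2) = 5/2.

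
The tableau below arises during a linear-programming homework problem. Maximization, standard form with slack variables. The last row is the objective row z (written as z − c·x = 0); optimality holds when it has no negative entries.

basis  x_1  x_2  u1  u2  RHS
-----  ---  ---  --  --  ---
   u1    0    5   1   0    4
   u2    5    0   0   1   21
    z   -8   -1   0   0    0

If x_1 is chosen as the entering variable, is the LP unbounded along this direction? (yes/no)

Column x_1 has positive entries in row(s) 2, so the ratio test bounds it — not unbounded.

no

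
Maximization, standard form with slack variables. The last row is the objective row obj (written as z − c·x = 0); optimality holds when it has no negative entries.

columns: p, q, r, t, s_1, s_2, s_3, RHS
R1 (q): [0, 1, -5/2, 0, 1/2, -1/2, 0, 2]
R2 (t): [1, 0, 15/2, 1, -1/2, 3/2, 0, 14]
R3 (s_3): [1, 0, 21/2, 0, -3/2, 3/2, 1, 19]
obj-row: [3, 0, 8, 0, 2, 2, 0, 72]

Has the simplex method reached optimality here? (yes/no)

yes

Every obj-row coefficient is ≥ 0, so the tableau is optimal.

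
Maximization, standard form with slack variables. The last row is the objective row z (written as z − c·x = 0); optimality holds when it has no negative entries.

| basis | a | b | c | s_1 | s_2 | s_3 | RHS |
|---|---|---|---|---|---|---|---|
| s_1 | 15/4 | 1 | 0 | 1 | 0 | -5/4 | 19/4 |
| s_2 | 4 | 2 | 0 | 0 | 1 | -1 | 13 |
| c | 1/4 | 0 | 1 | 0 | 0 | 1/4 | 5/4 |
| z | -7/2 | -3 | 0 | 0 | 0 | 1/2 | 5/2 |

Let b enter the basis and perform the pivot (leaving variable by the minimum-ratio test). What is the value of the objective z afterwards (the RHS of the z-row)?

Ratio test on column b — row 1: (19/4)/1 = 19/4; row 2: 13/2 = 13/2; row 3: entry 0 ≤ 0. Minimum is 19/4 at row 1 (s_1 leaves); pivot element 1.
Pivot on row 1; the z-row RHS becomes 5/2 − (-3)·(19/4) = 67/4.

67/4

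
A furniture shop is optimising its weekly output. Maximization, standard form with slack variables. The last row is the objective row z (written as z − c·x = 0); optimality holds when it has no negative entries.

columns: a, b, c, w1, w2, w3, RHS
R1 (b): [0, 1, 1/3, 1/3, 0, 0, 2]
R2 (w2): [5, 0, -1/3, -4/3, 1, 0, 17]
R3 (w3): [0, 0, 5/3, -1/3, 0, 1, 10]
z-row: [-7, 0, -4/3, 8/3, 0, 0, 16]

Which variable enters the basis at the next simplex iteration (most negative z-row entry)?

a

Negative z-row entries: a: -7, c: -4/3.
The most negative is -7 in column a, so a enters.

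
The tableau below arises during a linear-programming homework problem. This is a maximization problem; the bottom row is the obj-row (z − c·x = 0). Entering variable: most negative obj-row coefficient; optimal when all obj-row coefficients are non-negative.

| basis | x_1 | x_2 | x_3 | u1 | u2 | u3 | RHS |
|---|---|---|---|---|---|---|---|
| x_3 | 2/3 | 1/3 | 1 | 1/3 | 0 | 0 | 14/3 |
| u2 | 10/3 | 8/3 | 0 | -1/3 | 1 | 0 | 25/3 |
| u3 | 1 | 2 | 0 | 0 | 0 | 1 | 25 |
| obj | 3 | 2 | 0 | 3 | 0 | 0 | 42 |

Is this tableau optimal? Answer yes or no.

Every obj-row coefficient is ≥ 0, so the tableau is optimal.

yes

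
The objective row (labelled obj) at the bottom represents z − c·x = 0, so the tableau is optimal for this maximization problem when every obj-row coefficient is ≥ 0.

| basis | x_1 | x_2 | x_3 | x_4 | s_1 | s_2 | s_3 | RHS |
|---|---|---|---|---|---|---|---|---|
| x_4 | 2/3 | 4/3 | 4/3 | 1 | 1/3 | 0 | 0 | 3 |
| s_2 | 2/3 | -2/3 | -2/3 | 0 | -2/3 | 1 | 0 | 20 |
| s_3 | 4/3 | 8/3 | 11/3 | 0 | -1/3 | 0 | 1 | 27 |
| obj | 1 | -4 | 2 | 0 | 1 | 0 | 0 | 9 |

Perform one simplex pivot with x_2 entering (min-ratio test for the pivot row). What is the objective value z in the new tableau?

18

Ratio test on column x_2 — row 1: 3/(4/3) = 9/4; row 2: entry -2/3 ≤ 0; row 3: 27/(8/3) = 81/8. Minimum is 9/4 at row 1 (x_4 leaves); pivot element 4/3.
Pivot on row 1; the obj-row RHS becomes 9 − (-4)·(9/4) = 18.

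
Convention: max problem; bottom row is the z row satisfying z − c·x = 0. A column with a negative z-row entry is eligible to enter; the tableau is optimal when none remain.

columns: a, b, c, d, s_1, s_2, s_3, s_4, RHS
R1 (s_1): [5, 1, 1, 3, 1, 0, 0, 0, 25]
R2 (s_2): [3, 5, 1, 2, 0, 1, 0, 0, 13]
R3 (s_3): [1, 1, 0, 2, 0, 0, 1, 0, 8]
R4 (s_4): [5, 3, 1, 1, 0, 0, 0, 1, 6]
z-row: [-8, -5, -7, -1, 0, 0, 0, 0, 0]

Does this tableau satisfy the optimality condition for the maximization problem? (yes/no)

The z-row has a negative entry -8 in column a, so it is not optimal.

no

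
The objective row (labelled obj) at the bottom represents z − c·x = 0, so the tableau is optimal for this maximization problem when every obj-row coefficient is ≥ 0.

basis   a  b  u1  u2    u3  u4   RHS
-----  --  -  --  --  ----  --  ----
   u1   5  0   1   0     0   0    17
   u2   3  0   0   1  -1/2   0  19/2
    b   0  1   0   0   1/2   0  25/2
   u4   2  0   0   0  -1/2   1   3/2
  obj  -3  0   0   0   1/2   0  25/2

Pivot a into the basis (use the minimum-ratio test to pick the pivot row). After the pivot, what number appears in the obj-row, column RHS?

59/4

Ratio test on column a — row 1: 17/5 = 17/5; row 2: (19/2)/3 = 19/6; row 3: entry 0 ≤ 0; row 4: (3/2)/2 = 3/4. Minimum is 3/4 at row 4 (u4 leaves); pivot element 2.
Divide row 4 by 2; eliminate column a from the other rows.
obj-row update in column RHS: 25/2 − (-3)·(3/4) = 59/4.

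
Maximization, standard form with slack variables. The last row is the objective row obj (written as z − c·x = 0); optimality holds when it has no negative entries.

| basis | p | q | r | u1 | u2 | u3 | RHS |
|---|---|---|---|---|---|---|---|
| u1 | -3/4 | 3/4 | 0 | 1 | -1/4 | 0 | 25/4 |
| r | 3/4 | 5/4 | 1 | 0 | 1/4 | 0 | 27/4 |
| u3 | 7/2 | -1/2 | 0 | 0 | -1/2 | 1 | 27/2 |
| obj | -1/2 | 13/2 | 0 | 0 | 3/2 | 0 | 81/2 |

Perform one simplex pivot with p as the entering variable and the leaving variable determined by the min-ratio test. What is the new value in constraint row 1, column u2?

Ratio test on column p — row 1: entry -3/4 ≤ 0; row 2: (27/4)/(3/4) = 9; row 3: (27/2)/(7/2) = 27/7. Minimum is 27/7 at row 3 (u3 leaves); pivot element 7/2.
Divide row 3 by 7/2; eliminate column p from the other rows.
Row 1 update in column u2: -1/4 − (-3/4)·(-1/7) = -5/14.

-5/14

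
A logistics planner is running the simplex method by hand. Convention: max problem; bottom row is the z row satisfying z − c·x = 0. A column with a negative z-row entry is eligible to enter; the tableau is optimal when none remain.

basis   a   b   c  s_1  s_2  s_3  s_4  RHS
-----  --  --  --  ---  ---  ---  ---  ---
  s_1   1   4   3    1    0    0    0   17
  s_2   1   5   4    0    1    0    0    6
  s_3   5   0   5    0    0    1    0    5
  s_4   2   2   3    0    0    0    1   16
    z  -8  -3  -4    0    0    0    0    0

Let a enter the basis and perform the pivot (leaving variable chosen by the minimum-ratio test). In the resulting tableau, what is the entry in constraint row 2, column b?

5

Ratio test on column a — row 1: 17/1 = 17; row 2: 6/1 = 6; row 3: 5/5 = 1; row 4: 16/2 = 8. Minimum is 1 at row 3 (s_3 leaves); pivot element 5.
Divide row 3 by 5; eliminate column a from the other rows.
Row 2 update in column b: 5 − 1·0 = 5.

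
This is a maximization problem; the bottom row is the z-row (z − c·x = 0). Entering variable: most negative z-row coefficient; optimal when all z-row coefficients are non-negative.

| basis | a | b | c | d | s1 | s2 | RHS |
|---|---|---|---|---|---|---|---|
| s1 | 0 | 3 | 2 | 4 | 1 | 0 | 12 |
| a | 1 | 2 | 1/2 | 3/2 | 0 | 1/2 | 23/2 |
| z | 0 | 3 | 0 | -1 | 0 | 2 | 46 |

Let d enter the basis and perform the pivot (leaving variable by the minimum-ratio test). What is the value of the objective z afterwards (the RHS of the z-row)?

49

Ratio test on column d — row 1: 12/4 = 3; row 2: (23/2)/(3/2) = 23/3. Minimum is 3 at row 1 (s1 leaves); pivot element 4.
Pivot on row 1; the z-row RHS becomes 46 − (-1)·3 = 49.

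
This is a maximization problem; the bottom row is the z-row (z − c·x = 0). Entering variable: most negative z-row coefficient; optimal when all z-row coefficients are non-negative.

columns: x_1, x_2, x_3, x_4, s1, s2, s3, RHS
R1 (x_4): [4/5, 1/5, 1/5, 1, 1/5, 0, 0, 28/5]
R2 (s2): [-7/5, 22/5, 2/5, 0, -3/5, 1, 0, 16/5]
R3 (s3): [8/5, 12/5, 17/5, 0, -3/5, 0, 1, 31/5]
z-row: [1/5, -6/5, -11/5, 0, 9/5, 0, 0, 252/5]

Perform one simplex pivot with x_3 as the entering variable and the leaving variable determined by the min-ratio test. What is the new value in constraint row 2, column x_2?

Ratio test on column x_3 — row 1: (28/5)/(1/5) = 28; row 2: (16/5)/(2/5) = 8; row 3: (31/5)/(17/5) = 31/17. Minimum is 31/17 at row 3 (s3 leaves); pivot element 17/5.
Divide row 3 by 17/5; eliminate column x_3 from the other rows.
Row 2 update in column x_2: 22/5 − (2/5)·(12/17) = 70/17.

70/17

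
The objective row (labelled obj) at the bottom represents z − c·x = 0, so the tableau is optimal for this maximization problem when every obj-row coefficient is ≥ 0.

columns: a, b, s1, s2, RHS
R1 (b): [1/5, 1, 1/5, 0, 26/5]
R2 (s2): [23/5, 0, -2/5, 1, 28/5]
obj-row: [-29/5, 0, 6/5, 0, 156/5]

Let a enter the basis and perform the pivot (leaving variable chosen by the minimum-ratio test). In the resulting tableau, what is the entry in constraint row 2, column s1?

Ratio test on column a — row 1: (26/5)/(1/5) = 26; row 2: (28/5)/(23/5) = 28/23. Minimum is 28/23 at row 2 (s2 leaves); pivot element 23/5.
Divide row 2 by 23/5; eliminate column a from the other rows.
In the new row 2, the s1 entry is the old entry divided by the pivot: (-2/5)/(23/5) = -2/23.

-2/23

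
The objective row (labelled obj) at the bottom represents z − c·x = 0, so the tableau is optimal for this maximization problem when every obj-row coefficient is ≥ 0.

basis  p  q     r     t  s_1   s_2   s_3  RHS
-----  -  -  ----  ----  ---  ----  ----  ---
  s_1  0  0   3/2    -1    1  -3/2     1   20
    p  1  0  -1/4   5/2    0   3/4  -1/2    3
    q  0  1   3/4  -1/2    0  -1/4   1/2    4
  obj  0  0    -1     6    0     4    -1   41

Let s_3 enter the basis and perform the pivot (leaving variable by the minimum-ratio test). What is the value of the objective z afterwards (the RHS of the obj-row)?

49

Ratio test on column s_3 — row 1: 20/1 = 20; row 2: entry -1/2 ≤ 0; row 3: 4/(1/2) = 8. Minimum is 8 at row 3 (q leaves); pivot element 1/2.
Pivot on row 3; the obj-row RHS becomes 41 − (-1)·8 = 49.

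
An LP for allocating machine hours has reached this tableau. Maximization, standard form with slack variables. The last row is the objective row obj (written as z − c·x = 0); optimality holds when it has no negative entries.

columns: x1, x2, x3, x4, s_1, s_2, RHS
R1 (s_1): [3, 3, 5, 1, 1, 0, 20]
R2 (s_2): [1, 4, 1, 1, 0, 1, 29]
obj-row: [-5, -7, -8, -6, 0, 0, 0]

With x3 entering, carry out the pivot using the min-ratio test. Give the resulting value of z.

Ratio test on column x3 — row 1: 20/5 = 4; row 2: 29/1 = 29. Minimum is 4 at row 1 (s_1 leaves); pivot element 5.
Pivot on row 1; the obj-row RHS becomes 0 − (-8)·4 = 32.

32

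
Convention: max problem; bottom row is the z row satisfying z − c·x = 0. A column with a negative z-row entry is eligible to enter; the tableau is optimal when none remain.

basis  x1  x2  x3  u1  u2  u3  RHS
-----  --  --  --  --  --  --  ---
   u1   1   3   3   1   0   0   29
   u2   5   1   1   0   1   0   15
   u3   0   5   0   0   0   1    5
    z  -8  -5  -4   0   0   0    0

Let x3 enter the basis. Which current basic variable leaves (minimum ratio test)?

Column x3 entries and ratios — u1: 29/3 = 29/3; u2: 15/1 = 15; u3: 0 ≤ 0, skip.
Smallest ratio is 29/3 in the row of u1, so u1 leaves.

u1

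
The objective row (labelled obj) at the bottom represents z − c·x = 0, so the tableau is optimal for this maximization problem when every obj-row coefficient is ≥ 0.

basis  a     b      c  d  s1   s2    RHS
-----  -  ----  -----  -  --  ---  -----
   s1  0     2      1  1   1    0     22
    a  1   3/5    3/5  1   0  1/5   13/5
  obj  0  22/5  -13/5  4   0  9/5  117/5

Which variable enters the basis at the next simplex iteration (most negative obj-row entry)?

c

Negative obj-row entries: c: -13/5.
The most negative is -13/5 in column c, so c enters.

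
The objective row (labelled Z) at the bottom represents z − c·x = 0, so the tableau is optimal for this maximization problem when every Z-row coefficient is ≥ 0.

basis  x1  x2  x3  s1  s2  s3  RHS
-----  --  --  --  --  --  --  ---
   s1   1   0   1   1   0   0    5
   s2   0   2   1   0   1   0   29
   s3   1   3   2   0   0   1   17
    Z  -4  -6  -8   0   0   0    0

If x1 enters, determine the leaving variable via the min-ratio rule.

Column x1 entries and ratios — s1: 5/1 = 5; s2: 0 ≤ 0, skip; s3: 17/1 = 17.
Smallest ratio is 5 in the row of s1, so s1 leaves.

s1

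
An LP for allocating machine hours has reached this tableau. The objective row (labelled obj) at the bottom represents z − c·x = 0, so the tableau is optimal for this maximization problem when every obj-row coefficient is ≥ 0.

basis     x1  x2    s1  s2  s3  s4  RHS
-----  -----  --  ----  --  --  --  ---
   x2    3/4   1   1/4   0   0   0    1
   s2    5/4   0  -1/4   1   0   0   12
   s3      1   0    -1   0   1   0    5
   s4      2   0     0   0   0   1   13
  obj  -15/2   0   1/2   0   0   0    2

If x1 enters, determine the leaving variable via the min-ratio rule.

x2

Column x1 entries and ratios — x2: 1/(3/4) = 4/3; s2: 12/(5/4) = 48/5; s3: 5/1 = 5; s4: 13/2 = 13/2.
Smallest ratio is 4/3 in the row of x2, so x2 leaves.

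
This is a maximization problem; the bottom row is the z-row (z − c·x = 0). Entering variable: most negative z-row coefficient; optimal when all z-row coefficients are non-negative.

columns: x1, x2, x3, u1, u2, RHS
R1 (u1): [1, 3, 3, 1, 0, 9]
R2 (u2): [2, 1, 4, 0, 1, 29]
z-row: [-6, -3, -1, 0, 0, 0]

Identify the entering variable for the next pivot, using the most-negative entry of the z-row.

x1

Negative z-row entries: x1: -6, x2: -3, x3: -1.
The most negative is -6 in column x1, so x1 enters.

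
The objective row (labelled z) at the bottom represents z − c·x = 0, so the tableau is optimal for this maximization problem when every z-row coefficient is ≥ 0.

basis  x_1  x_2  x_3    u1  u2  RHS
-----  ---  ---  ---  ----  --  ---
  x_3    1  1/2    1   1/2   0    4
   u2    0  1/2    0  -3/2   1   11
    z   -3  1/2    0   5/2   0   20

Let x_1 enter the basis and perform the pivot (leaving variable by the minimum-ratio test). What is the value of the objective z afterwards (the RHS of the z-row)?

32

Ratio test on column x_1 — row 1: 4/1 = 4; row 2: entry 0 ≤ 0. Minimum is 4 at row 1 (x_3 leaves); pivot element 1.
Pivot on row 1; the z-row RHS becomes 20 − (-3)·4 = 32.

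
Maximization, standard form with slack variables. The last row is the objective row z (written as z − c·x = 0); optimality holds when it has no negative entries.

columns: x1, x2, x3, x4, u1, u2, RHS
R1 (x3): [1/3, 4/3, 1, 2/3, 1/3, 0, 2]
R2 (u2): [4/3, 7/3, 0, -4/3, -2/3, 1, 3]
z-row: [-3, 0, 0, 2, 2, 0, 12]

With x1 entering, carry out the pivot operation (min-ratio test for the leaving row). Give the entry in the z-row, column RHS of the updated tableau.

Ratio test on column x1 — row 1: 2/(1/3) = 6; row 2: 3/(4/3) = 9/4. Minimum is 9/4 at row 2 (u2 leaves); pivot element 4/3.
Divide row 2 by 4/3; eliminate column x1 from the other rows.
z-row update in column RHS: 12 − (-3)·(9/4) = 75/4.

75/4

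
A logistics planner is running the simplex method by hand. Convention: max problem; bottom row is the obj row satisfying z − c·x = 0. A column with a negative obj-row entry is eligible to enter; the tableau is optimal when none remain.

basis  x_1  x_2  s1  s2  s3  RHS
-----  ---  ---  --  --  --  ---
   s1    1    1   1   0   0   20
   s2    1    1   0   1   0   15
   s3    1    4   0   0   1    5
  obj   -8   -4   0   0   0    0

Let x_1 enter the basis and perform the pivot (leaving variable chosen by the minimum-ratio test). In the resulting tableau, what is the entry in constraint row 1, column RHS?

15

Ratio test on column x_1 — row 1: 20/1 = 20; row 2: 15/1 = 15; row 3: 5/1 = 5. Minimum is 5 at row 3 (s3 leaves); pivot element 1.
Divide row 3 by 1; eliminate column x_1 from the other rows.
Row 1 update in column RHS: 20 − 1·5 = 15.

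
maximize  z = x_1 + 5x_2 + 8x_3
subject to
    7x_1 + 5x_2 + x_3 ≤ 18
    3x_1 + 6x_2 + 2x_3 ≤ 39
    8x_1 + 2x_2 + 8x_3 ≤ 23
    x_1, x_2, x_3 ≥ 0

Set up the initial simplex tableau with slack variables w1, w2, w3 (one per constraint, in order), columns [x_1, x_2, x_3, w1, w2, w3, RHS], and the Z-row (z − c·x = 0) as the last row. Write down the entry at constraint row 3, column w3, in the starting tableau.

Slack w3 belongs to constraint 3; its column is the unit vector e_3, so the entry in row 3 is 1.

1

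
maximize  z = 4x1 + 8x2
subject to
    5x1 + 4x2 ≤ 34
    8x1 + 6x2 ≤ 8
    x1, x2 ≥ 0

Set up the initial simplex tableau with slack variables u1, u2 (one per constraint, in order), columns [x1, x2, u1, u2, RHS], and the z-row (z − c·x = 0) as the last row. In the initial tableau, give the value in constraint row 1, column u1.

Slack u1 belongs to constraint 1; its column is the unit vector e_1, so the entry in row 1 is 1.

1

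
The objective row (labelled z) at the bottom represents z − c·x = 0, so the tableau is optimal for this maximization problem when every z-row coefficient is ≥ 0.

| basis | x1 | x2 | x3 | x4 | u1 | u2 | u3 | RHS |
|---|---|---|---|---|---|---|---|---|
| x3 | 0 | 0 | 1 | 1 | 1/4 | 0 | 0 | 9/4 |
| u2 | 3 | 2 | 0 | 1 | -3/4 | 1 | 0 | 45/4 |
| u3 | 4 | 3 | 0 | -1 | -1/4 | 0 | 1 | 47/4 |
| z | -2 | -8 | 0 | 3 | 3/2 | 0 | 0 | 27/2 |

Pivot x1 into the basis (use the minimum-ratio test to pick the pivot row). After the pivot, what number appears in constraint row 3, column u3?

Ratio test on column x1 — row 1: entry 0 ≤ 0; row 2: (45/4)/3 = 15/4; row 3: (47/4)/4 = 47/16. Minimum is 47/16 at row 3 (u3 leaves); pivot element 4.
Divide row 3 by 4; eliminate column x1 from the other rows.
In the new row 3, the u3 entry is the old entry divided by the pivot: 1/4 = 1/4.

1/4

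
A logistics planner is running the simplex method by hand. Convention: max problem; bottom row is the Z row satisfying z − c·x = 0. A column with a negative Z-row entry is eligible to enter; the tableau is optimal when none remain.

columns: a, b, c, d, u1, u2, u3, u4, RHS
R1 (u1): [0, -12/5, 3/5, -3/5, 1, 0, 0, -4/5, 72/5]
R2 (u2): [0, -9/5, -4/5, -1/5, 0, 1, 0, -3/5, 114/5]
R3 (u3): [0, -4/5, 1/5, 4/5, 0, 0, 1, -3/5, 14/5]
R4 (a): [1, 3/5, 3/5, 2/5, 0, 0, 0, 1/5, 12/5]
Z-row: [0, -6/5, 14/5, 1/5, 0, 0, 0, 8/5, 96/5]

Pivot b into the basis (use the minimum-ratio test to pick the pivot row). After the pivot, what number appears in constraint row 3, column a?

4/3

Ratio test on column b — row 1: entry -12/5 ≤ 0; row 2: entry -9/5 ≤ 0; row 3: entry -4/5 ≤ 0; row 4: (12/5)/(3/5) = 4. Minimum is 4 at row 4 (a leaves); pivot element 3/5.
Divide row 4 by 3/5; eliminate column b from the other rows.
Row 3 update in column a: 0 − (-4/5)·(5/3) = 4/3.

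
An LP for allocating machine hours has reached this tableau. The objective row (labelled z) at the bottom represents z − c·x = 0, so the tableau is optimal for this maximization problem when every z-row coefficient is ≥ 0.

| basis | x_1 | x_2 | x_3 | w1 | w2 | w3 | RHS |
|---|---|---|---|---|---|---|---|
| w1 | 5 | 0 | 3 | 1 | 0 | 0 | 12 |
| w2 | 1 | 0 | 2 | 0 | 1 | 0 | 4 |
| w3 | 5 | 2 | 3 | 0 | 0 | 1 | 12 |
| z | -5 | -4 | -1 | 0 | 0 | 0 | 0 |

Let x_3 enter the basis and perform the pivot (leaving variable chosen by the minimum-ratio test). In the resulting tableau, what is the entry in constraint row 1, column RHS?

Ratio test on column x_3 — row 1: 12/3 = 4; row 2: 4/2 = 2; row 3: 12/3 = 4. Minimum is 2 at row 2 (w2 leaves); pivot element 2.
Divide row 2 by 2; eliminate column x_3 from the other rows.
Row 1 update in column RHS: 12 − 3·2 = 6.

6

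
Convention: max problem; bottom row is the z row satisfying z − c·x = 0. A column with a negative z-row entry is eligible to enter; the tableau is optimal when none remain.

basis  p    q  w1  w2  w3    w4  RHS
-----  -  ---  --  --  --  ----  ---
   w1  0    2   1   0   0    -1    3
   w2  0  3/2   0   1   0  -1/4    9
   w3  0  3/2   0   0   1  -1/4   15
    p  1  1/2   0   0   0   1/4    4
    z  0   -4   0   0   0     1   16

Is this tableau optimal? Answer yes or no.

no

The z-row has a negative entry -4 in column q, so it is not optimal.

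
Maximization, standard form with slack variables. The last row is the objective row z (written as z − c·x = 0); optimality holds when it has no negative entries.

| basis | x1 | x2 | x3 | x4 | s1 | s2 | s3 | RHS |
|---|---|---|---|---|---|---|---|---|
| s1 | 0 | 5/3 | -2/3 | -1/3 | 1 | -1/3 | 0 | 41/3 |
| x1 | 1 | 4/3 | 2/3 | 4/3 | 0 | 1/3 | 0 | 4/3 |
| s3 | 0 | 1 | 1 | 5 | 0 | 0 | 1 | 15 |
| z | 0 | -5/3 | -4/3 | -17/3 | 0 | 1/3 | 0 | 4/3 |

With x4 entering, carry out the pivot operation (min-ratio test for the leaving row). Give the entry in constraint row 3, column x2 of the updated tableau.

-4

Ratio test on column x4 — row 1: entry -1/3 ≤ 0; row 2: (4/3)/(4/3) = 1; row 3: 15/5 = 3. Minimum is 1 at row 2 (x1 leaves); pivot element 4/3.
Divide row 2 by 4/3; eliminate column x4 from the other rows.
Row 3 update in column x2: 1 − 5·1 = -4.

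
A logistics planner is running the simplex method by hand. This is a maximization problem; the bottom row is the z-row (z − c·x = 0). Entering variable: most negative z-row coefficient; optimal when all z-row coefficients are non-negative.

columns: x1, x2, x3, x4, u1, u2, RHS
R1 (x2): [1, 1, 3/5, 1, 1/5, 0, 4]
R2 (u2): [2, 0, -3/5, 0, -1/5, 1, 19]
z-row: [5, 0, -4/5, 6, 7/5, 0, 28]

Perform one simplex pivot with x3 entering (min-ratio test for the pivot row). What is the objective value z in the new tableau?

100/3

Ratio test on column x3 — row 1: 4/(3/5) = 20/3; row 2: entry -3/5 ≤ 0. Minimum is 20/3 at row 1 (x2 leaves); pivot element 3/5.
Pivot on row 1; the z-row RHS becomes 28 − (-4/5)·(20/3) = 100/3.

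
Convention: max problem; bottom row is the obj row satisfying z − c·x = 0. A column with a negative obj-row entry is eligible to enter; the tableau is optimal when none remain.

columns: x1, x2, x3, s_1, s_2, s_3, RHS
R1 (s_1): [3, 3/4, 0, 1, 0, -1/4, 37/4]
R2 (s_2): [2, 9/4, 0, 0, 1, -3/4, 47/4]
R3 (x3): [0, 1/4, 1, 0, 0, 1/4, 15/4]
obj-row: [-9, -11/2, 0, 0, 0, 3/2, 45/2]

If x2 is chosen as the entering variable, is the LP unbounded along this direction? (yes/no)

Column x2 has positive entries in row(s) 1, 2, 3, so the ratio test bounds it — not unbounded.

no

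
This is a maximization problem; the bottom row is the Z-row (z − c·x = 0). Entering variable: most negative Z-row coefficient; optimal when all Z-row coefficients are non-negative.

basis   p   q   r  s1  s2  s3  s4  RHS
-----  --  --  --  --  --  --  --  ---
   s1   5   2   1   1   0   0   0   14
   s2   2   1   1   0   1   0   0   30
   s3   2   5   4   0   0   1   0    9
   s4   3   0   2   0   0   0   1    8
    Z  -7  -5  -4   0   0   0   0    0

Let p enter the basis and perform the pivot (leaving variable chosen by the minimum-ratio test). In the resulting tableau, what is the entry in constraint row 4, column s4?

1/3

Ratio test on column p — row 1: 14/5 = 14/5; row 2: 30/2 = 15; row 3: 9/2 = 9/2; row 4: 8/3 = 8/3. Minimum is 8/3 at row 4 (s4 leaves); pivot element 3.
Divide row 4 by 3; eliminate column p from the other rows.
In the new row 4, the s4 entry is the old entry divided by the pivot: 1/3 = 1/3.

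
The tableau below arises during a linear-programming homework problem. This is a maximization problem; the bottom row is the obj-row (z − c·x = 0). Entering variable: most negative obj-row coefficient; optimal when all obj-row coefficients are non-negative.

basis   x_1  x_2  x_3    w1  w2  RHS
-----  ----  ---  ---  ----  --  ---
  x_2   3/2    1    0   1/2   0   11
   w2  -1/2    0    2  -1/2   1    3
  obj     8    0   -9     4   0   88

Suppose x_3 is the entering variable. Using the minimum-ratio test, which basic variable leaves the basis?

w2

Column x_3 entries and ratios — x_2: 0 ≤ 0, skip; w2: 3/2 = 3/2.
Smallest ratio is 3/2 in the row of w2, so w2 leaves.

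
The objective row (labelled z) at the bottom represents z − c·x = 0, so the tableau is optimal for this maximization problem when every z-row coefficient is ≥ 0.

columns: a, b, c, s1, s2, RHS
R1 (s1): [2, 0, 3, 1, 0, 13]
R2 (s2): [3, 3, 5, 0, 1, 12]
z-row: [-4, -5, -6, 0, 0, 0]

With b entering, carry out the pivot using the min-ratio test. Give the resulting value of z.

Ratio test on column b — row 1: entry 0 ≤ 0; row 2: 12/3 = 4. Minimum is 4 at row 2 (s2 leaves); pivot element 3.
Pivot on row 2; the z-row RHS becomes 0 − (-5)·4 = 20.

20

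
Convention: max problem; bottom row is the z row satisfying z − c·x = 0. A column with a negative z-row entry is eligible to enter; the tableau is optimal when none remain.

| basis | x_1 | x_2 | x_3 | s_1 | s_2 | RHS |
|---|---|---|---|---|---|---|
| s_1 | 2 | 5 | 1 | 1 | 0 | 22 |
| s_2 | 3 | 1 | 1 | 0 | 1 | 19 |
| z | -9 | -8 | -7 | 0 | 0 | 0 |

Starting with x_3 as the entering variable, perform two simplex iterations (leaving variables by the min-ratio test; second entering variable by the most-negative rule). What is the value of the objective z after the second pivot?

Ratio test on column x_3 — row 1: 22/1 = 22; row 2: 19/1 = 19. Minimum is 19 at row 2 (s_2 leaves); pivot element 1.
Pivot on row 2; the z-row RHS becomes 0 − (-7)·19 = 133.
Next entering variable (most negative z-row entry -1): x_2.
Ratio test on column x_2 — row 1: 3/4 = 3/4; row 2: 19/1 = 19. Minimum is 3/4 at row 1 (s_1 leaves); pivot element 4.
After the second pivot the z-row RHS is 133 − (-1)·(3/4) = 535/4.

535/4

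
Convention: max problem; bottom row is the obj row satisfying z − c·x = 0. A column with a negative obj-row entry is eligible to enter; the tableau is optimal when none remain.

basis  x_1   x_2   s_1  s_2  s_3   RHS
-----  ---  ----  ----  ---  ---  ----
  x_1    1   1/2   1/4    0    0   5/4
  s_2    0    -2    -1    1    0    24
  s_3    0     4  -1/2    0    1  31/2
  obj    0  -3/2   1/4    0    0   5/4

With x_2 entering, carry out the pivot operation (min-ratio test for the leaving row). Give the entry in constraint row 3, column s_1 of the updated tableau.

-5/2

Ratio test on column x_2 — row 1: (5/4)/(1/2) = 5/2; row 2: entry -2 ≤ 0; row 3: (31/2)/4 = 31/8. Minimum is 5/2 at row 1 (x_1 leaves); pivot element 1/2.
Divide row 1 by 1/2; eliminate column x_2 from the other rows.
Row 3 update in column s_1: -1/2 − 4·(1/2) = -5/2.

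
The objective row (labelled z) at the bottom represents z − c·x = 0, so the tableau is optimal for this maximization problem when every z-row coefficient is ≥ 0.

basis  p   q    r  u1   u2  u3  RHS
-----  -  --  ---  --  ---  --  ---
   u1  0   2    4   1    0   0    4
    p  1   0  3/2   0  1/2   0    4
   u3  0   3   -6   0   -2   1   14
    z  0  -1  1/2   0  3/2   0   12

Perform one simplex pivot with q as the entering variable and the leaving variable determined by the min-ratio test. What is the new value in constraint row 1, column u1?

1/2

Ratio test on column q — row 1: 4/2 = 2; row 2: entry 0 ≤ 0; row 3: 14/3 = 14/3. Minimum is 2 at row 1 (u1 leaves); pivot element 2.
Divide row 1 by 2; eliminate column q from the other rows.
In the new row 1, the u1 entry is the old entry divided by the pivot: 1/2 = 1/2.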